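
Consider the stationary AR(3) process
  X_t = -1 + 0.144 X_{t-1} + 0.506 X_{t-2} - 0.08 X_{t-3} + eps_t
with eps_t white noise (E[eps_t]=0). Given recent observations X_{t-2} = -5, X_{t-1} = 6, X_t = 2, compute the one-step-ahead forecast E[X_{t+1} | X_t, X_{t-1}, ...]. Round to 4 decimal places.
E[X_{t+1} \mid \mathcal F_t] = 2.7240

For an AR(p) model X_t = c + sum_i phi_i X_{t-i} + eps_t, the
one-step-ahead conditional mean is
  E[X_{t+1} | X_t, ...] = c + sum_i phi_i X_{t+1-i}.
Substitute known values:
  E[X_{t+1} | ...] = -1 + (0.144) * (2) + (0.506) * (6) + (-0.08) * (-5)
                   = 2.7240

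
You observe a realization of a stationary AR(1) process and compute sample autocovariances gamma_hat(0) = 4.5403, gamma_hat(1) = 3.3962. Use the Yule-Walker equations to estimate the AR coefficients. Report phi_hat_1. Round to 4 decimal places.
\hat\phi_{1} = 0.7480

The Yule-Walker equations for an AR(p) process read, in matrix form,
  Gamma_p phi = r_p,   with   (Gamma_p)_{ij} = gamma(|i - j|),
                       (r_p)_i = gamma(i),   i,j = 1..p.
Substitute the sample gammas (Toeplitz matrix and right-hand side of size 1):
  Gamma_p = [[4.5403]]
  r_p     = [3.3962]
With p = 1 this is the single equation gamma(0) phi_1 = gamma(1):
  phi_hat_1 = gamma(1) / gamma(0) = 3.3962 / 4.5403 = 0.7480.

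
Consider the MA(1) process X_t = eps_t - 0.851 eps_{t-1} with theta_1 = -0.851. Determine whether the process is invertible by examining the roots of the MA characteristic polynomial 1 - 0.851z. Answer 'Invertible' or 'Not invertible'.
\text{Invertible}

The MA(q) characteristic polynomial is P(z) = 1 - 0.851z.
Invertibility requires all roots to lie outside the unit circle, i.e. |z| > 1 for every root.
This is linear in z: 1 + (-0.851) z = 0  =>  z = -1/(-0.851) = 1.175088,  |z| = 1.175088.
Moduli of all roots: 1.1751.
All moduli strictly greater than 1? Yes.
Verdict: Invertible.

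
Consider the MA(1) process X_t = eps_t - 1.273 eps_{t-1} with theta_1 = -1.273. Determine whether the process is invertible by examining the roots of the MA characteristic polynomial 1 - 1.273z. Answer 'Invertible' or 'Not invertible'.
\text{Not invertible}

The MA(q) characteristic polynomial is P(z) = 1 - 1.273z.
Invertibility requires all roots to lie outside the unit circle, i.e. |z| > 1 for every root.
This is linear in z: 1 + (-1.273) z = 0  =>  z = -1/(-1.273) = 0.785546,  |z| = 0.785546.
Moduli of all roots: 0.7855.
All moduli strictly greater than 1? No.
Verdict: Not invertible.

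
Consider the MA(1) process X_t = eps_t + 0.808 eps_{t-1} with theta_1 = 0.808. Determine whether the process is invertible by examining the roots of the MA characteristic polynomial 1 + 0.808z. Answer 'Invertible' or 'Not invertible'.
\text{Invertible}

The MA(q) characteristic polynomial is P(z) = 1 + 0.808z.
Invertibility requires all roots to lie outside the unit circle, i.e. |z| > 1 for every root.
This is linear in z: 1 + (0.808) z = 0  =>  z = -1/(0.808) = -1.237624,  |z| = 1.237624.
Moduli of all roots: 1.2376.
All moduli strictly greater than 1? Yes.
Verdict: Invertible.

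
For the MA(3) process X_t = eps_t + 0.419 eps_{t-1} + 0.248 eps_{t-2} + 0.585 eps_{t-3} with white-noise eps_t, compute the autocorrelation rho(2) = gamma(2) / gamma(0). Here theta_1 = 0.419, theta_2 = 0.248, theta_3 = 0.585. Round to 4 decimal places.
\rho(2) = 0.3122

For an MA(q) process with theta_0 = 1, the autocovariance is
  gamma(k) = sigma^2 * sum_{i=0..q-k} theta_i * theta_{i+k},
and rho(k) = gamma(k) / gamma(0). Sigma^2 cancels.
  numerator   = (1)*(0.248) + (0.419)*(0.585) = 0.493115.
  denominator = (1)^2 + (0.419)^2 + (0.248)^2 + (0.585)^2 = 1.57929.
  rho(2) = 0.493115 / 1.57929 = 0.3122.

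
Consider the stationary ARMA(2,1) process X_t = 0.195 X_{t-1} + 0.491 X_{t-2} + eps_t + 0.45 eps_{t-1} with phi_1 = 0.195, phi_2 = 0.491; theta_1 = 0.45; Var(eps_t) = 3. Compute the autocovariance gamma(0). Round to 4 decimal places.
\gamma(0) = 7.1686

Multiply the model equation by X_{t-k} and take expectations. With theta_0 = psi_0 = 1 and psi_j the MA(infinity) weights, this gives
  gamma(k) - sum_i phi_i gamma(k-i) = c_k,
  c_k = sigma^2 * sum_{j=k..q} theta_j psi_{j-k}   (c_k = 0 for k > q),
using gamma(-m) = gamma(m).
psi-weights needed (psi_j = theta_j + sum_i phi_i psi_{j-i}):
  psi_1 = theta_1 + phi_1 = 0.45 + (0.195) = 0.645
Right-hand sides:
  c_0 = sigma^2 (1 + theta_1 psi_1) = 3 * (1 + (0.45)(0.645)) = 3 * 1.29025 = 3.87075
  c_1 = sigma^2 theta_1 = 3 * (0.45) = 1.35
  c_2 = 0
Equations for k = 0, 1, 2 (AR order 2, c_2 = 0):
  (E0) gamma(0) = phi_1 gamma(1) + phi_2 gamma(2) + c_0
  (E1) gamma(1) = phi_1 gamma(0) + phi_2 gamma(1) + c_1
  (E2) gamma(2) = phi_1 gamma(1) + phi_2 gamma(0)
From (E1): gamma(1) = A gamma(0) + B with
  A = phi_1 / (1 - phi_2) = 0.195 / 0.509 = 0.383104,   B = c_1 / (1 - phi_2) = 1.35 / 0.509 = 2.652259.
Insert (E2) into (E0): gamma(0) (1 - phi_2^2) = phi_1 (1 + phi_2) gamma(1) + c_0.
  phi_1 (1 + phi_2) = (0.195)(1.491) = 0.290745,   1 - phi_2^2 = 0.758919.
Replace gamma(1) by A gamma(0) + B and collect gamma(0):
  gamma(0) [0.758919 - (0.290745)(0.383104)] = (0.290745)(2.652259) + 3.87075
  gamma(0) * 0.647533 = 4.641881
  gamma(0) = 4.641881 / 0.647533 = 7.168559.
Therefore gamma(0) = 7.1686 (to 4 decimal places).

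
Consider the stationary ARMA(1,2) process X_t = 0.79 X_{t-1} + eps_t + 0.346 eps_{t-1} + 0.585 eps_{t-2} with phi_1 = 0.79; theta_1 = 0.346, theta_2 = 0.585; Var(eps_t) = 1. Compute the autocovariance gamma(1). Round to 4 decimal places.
\gamma(1) = 7.4386

Multiply the model equation by X_{t-k} and take expectations. With theta_0 = psi_0 = 1 and psi_j the MA(infinity) weights, this gives
  gamma(k) - sum_i phi_i gamma(k-i) = c_k,
  c_k = sigma^2 * sum_{j=k..q} theta_j psi_{j-k}   (c_k = 0 for k > q),
using gamma(-m) = gamma(m).
psi-weights needed (psi_j = theta_j + sum_i phi_i psi_{j-i}):
  psi_1 = theta_1 + phi_1 = 0.346 + (0.79) = 1.136
  psi_2 = theta_2 + phi_1 psi_1 = 0.585 + (0.79)(1.136) = 1.48244
Right-hand sides:
  c_0 = sigma^2 (1 + theta_1 psi_1 + theta_2 psi_2) = 1 * (1 + (0.346)(1.136) + (0.585)(1.48244)) = 1 * 2.260283 = 2.260283
  c_1 = sigma^2 (theta_1 + theta_2 psi_1) = 1 * (0.346 + (0.585)(1.136)) = 1.01056
  c_2 = sigma^2 theta_2 = 1 * (0.585) = 0.585
Equations for k = 0 and k = 1 (AR order 1):
  gamma(0) = phi_1 gamma(1) + c_0
  gamma(1) = phi_1 gamma(0) + c_1
Substituting the second into the first: gamma(0) (1 - phi_1^2) = c_0 + phi_1 c_1, so
  gamma(0) = (c_0 + phi_1 c_1) / (1 - phi_1^2) = (2.260283 + (0.79)(1.01056)) / (1 - (0.79)^2) = 3.058626 / 0.3759 = 8.136807.
  gamma(1) = phi_1 gamma(0) + c_1 = (0.79)(8.136807) + (1.01056) = 7.438638.
Therefore gamma(1) = 7.4386 (to 4 decimal places).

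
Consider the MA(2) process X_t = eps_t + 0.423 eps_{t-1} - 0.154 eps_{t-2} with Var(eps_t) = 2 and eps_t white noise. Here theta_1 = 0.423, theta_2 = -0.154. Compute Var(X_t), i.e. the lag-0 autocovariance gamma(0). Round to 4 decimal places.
\gamma(0) = 2.4053

For an MA(q) process X_t = eps_t + sum_i theta_i eps_{t-i} with
Var(eps_t) = sigma^2, the variance is
  gamma(0) = sigma^2 * (1 + sum_i theta_i^2).
  sum_i theta_i^2 = (0.423)^2 + (-0.154)^2 = 0.178929 + 0.023716 = 0.202645.
  gamma(0) = 2 * (1 + 0.202645) = 2 * 1.202645 = 2.40529, which rounds to 2.4053.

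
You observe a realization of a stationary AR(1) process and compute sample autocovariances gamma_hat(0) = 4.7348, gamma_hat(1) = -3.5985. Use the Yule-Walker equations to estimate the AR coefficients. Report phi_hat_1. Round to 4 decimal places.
\hat\phi_{1} = -0.7600

The Yule-Walker equations for an AR(p) process read, in matrix form,
  Gamma_p phi = r_p,   with   (Gamma_p)_{ij} = gamma(|i - j|),
                       (r_p)_i = gamma(i),   i,j = 1..p.
Substitute the sample gammas (Toeplitz matrix and right-hand side of size 1):
  Gamma_p = [[4.7348]]
  r_p     = [-3.5985]
With p = 1 this is the single equation gamma(0) phi_1 = gamma(1):
  phi_hat_1 = gamma(1) / gamma(0) = -3.5985 / 4.7348 = -0.7600.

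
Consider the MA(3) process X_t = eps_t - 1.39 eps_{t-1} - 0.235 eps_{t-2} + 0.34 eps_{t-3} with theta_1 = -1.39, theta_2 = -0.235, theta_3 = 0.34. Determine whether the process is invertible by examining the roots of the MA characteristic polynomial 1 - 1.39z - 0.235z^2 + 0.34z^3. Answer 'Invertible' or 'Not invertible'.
\text{Not invertible}

The MA(q) characteristic polynomial is P(z) = 1 - 1.39z - 0.235z^2 + 0.34z^3.
Invertibility requires all roots to lie outside the unit circle, i.e. |z| > 1 for every root.
Degree 3: look for a simple real root z0 first, then factor out (1 - z/z0) and solve the remaining quadratic.
Testing z0 = 2: P(2) = 1 + (-1.39)(2) + (-0.235)(2)^2 + (0.34)(2)^3
  = 1 + (-2.78) + (-0.94) + (2.72) = 0.  So z_0 = 2 is a root, |z_0| = 2.
Divide out the factor (1 - 0.5 z) = (1 - z/z0) (since 1/z0 = 0.5):
  P(z) = (1 - 0.5 z)(1 + (-0.89) z + (-0.68) z^2)
  [check: z-coef -0.89 - (0.5) = -1.39; z^2-coef -0.68 - (0.5)(-0.89) = -0.235; z^3-coef -(0.5)(-0.68) = 0.34.]
Remaining roots from the quadratic factor 1 + (-0.89) z + (-0.68) z^2:
  Set 1 + (-0.89) z + (-0.68) z^2 = 0, i.e. a z^2 + b z + c = 0 with a = -0.68, b = -0.89, c = 1.
  Discriminant D = b^2 - 4ac = (-0.89)^2 - 4*(-0.68)*1 = 0.7921 - (-2.72) = 3.5121.
  D >= 0, so the roots are real: z = (-b +/- sqrt(D)) / (2a) = (0.89 +/- 1.87406) / (-1.36).
    z_1 = (0.89 + 1.87406) / (-1.36) = -2.0324,   |z_1| = 2.0324.
    z_2 = (0.89 - 1.87406) / (-1.36) = 0.7236,   |z_2| = 0.7236.
Moduli of all roots: 2.0000, 2.0324, 0.7236.
All moduli strictly greater than 1? No.
Verdict: Not invertible.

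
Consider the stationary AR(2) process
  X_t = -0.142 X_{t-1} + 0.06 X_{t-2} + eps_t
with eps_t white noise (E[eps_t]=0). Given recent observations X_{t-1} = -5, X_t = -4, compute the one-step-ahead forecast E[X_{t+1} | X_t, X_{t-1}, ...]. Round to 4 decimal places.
E[X_{t+1} \mid \mathcal F_t] = 0.2680

For an AR(p) model X_t = c + sum_i phi_i X_{t-i} + eps_t, the
one-step-ahead conditional mean is
  E[X_{t+1} | X_t, ...] = c + sum_i phi_i X_{t+1-i}.
Substitute known values:
  E[X_{t+1} | ...] = (-0.142) * (-4) + (0.06) * (-5)
                   = 0.2680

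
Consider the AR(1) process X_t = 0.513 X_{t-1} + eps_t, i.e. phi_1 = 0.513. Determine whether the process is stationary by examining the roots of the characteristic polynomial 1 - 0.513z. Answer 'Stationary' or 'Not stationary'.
\text{Stationary}

The AR(p) characteristic polynomial is P(z) = 1 - 0.513z.
Stationarity requires all roots to lie outside the unit circle, i.e. |z| > 1 for every root.
This is linear in z: 1 + (-0.513) z = 0  =>  z = -1/(-0.513) = 1.949318,  |z| = 1.949318.
Moduli of all roots: 1.9493.
All moduli strictly greater than 1? Yes.
Verdict: Stationary.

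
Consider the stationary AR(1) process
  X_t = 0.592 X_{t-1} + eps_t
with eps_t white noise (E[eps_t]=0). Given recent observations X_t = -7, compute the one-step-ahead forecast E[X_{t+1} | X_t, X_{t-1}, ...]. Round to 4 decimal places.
E[X_{t+1} \mid \mathcal F_t] = -4.1440

For an AR(p) model X_t = c + sum_i phi_i X_{t-i} + eps_t, the
one-step-ahead conditional mean is
  E[X_{t+1} | X_t, ...] = c + sum_i phi_i X_{t+1-i}.
Substitute known values:
  E[X_{t+1} | ...] = (0.592) * (-7)
                   = -4.1440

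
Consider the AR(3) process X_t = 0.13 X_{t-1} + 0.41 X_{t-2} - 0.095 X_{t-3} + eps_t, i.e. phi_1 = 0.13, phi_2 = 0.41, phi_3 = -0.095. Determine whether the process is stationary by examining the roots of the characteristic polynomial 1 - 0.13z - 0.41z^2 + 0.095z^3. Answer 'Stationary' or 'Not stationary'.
\text{Stationary}

The AR(p) characteristic polynomial is P(z) = 1 - 0.13z - 0.41z^2 + 0.095z^3.
Stationarity requires all roots to lie outside the unit circle, i.e. |z| > 1 for every root.
Degree 3: look for a simple real root z0 first, then factor out (1 - z/z0) and solve the remaining quadratic.
Testing z0 = 4: P(4) = 1 + (-0.13)(4) + (-0.41)(4)^2 + (0.095)(4)^3
  = 1 + (-0.52) + (-6.56) + (6.08) = 0.  So z_0 = 4 is a root, |z_0| = 4.
Divide out the factor (1 - 0.25 z) = (1 - z/z0) (since 1/z0 = 0.25):
  P(z) = (1 - 0.25 z)(1 + (0.12) z + (-0.38) z^2)
  [check: z-coef 0.12 - (0.25) = -0.13; z^2-coef -0.38 - (0.25)(0.12) = -0.41; z^3-coef -(0.25)(-0.38) = 0.095.]
Remaining roots from the quadratic factor 1 + (0.12) z + (-0.38) z^2:
  Set 1 + (0.12) z + (-0.38) z^2 = 0, i.e. a z^2 + b z + c = 0 with a = -0.38, b = 0.12, c = 1.
  Discriminant D = b^2 - 4ac = (0.12)^2 - 4*(-0.38)*1 = 0.0144 - (-1.52) = 1.5344.
  D >= 0, so the roots are real: z = (-b +/- sqrt(D)) / (2a) = (-0.12 +/- 1.238709) / (-0.76).
    z_1 = (-0.12 + 1.238709) / (-0.76) = -1.472,   |z_1| = 1.472.
    z_2 = (-0.12 - 1.238709) / (-0.76) = 1.7878,   |z_2| = 1.7878.
Moduli of all roots: 4.0000, 1.4720, 1.7878.
All moduli strictly greater than 1? Yes.
Verdict: Stationary.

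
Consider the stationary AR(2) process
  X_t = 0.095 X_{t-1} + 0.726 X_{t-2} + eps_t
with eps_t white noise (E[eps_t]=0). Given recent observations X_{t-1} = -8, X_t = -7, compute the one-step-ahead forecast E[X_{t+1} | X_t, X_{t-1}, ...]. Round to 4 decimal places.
E[X_{t+1} \mid \mathcal F_t] = -6.4730

For an AR(p) model X_t = c + sum_i phi_i X_{t-i} + eps_t, the
one-step-ahead conditional mean is
  E[X_{t+1} | X_t, ...] = c + sum_i phi_i X_{t+1-i}.
Substitute known values:
  E[X_{t+1} | ...] = (0.095) * (-7) + (0.726) * (-8)
                   = -6.4730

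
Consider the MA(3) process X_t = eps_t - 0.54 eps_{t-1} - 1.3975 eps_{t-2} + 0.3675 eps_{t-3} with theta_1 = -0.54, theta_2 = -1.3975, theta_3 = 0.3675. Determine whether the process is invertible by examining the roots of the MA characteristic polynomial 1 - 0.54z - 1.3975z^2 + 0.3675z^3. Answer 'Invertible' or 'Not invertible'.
\text{Not invertible}

The MA(q) characteristic polynomial is P(z) = 1 - 0.54z - 1.3975z^2 + 0.3675z^3.
Invertibility requires all roots to lie outside the unit circle, i.e. |z| > 1 for every root.
Degree 3: look for a simple real root z0 first, then factor out (1 - z/z0) and solve the remaining quadratic.
Testing z0 = 4: P(4) = 1 + (-0.54)(4) + (-1.3975)(4)^2 + (0.3675)(4)^3
  = 1 + (-2.16) + (-22.36) + (23.52) = 0.  So z_0 = 4 is a root, |z_0| = 4.
Divide out the factor (1 - 0.25 z) = (1 - z/z0) (since 1/z0 = 0.25):
  P(z) = (1 - 0.25 z)(1 + (-0.29) z + (-1.47) z^2)
  [check: z-coef -0.29 - (0.25) = -0.54; z^2-coef -1.47 - (0.25)(-0.29) = -1.3975; z^3-coef -(0.25)(-1.47) = 0.3675.]
Remaining roots from the quadratic factor 1 + (-0.29) z + (-1.47) z^2:
  Set 1 + (-0.29) z + (-1.47) z^2 = 0, i.e. a z^2 + b z + c = 0 with a = -1.47, b = -0.29, c = 1.
  Discriminant D = b^2 - 4ac = (-0.29)^2 - 4*(-1.47)*1 = 0.0841 - (-5.88) = 5.9641.
  D >= 0, so the roots are real: z = (-b +/- sqrt(D)) / (2a) = (0.29 +/- 2.442151) / (-2.94).
    z_1 = (0.29 + 2.442151) / (-2.94) = -0.9293,   |z_1| = 0.9293.
    z_2 = (0.29 - 2.442151) / (-2.94) = 0.732,   |z_2| = 0.732.
Moduli of all roots: 4.0000, 0.9293, 0.7320.
All moduli strictly greater than 1? No.
Verdict: Not invertible.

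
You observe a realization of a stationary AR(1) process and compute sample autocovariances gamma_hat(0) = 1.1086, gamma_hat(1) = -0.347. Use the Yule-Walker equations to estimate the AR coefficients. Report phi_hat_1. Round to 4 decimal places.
\hat\phi_{1} = -0.3130

The Yule-Walker equations for an AR(p) process read, in matrix form,
  Gamma_p phi = r_p,   with   (Gamma_p)_{ij} = gamma(|i - j|),
                       (r_p)_i = gamma(i),   i,j = 1..p.
Substitute the sample gammas (Toeplitz matrix and right-hand side of size 1):
  Gamma_p = [[1.1086]]
  r_p     = [-0.347]
With p = 1 this is the single equation gamma(0) phi_1 = gamma(1):
  phi_hat_1 = gamma(1) / gamma(0) = -0.347 / 1.1086 = -0.3130.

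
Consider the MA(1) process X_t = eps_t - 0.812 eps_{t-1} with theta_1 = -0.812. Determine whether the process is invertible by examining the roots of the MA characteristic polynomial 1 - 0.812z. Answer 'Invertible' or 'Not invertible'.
\text{Invertible}

The MA(q) characteristic polynomial is P(z) = 1 - 0.812z.
Invertibility requires all roots to lie outside the unit circle, i.e. |z| > 1 for every root.
This is linear in z: 1 + (-0.812) z = 0  =>  z = -1/(-0.812) = 1.231527,  |z| = 1.231527.
Moduli of all roots: 1.2315.
All moduli strictly greater than 1? Yes.
Verdict: Invertible.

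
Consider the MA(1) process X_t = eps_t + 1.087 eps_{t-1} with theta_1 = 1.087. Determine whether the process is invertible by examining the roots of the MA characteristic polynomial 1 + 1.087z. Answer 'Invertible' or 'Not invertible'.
\text{Not invertible}

The MA(q) characteristic polynomial is P(z) = 1 + 1.087z.
Invertibility requires all roots to lie outside the unit circle, i.e. |z| > 1 for every root.
This is linear in z: 1 + (1.087) z = 0  =>  z = -1/(1.087) = -0.919963,  |z| = 0.919963.
Moduli of all roots: 0.9200.
All moduli strictly greater than 1? No.
Verdict: Not invertible.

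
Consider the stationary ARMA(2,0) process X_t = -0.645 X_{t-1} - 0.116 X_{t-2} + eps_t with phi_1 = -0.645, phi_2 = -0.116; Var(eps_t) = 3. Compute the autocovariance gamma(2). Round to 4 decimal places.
\gamma(2) = 1.1725

Multiply the model equation by X_{t-k} and take expectations. With theta_0 = psi_0 = 1 and psi_j the MA(infinity) weights, this gives
  gamma(k) - sum_i phi_i gamma(k-i) = c_k,
  c_k = sigma^2 * sum_{j=k..q} theta_j psi_{j-k}   (c_k = 0 for k > q),
using gamma(-m) = gamma(m).
Pure AR (q = 0): c_0 = sigma^2 = 3, c_k = 0 for k >= 1.
Equations for k = 0, 1, 2 (AR order 2, c_2 = 0):
  (E0) gamma(0) = phi_1 gamma(1) + phi_2 gamma(2) + c_0
  (E1) gamma(1) = phi_1 gamma(0) + phi_2 gamma(1) + c_1
  (E2) gamma(2) = phi_1 gamma(1) + phi_2 gamma(0)
From (E1): gamma(1) = A gamma(0) + B with
  A = phi_1 / (1 - phi_2) = -0.645 / 1.116 = -0.577957,   B = c_1 / (1 - phi_2) = 0 / 1.116 = 0.
Insert (E2) into (E0): gamma(0) (1 - phi_2^2) = phi_1 (1 + phi_2) gamma(1) + c_0.
  phi_1 (1 + phi_2) = (-0.645)(0.884) = -0.57018,   1 - phi_2^2 = 0.986544.
Replace gamma(1) by A gamma(0) + B and collect gamma(0):
  gamma(0) [0.986544 - (-0.57018)(-0.577957)] = c_0 = 3
  gamma(0) * 0.657004 = 3
  gamma(0) = 3 / 0.657004 = 4.566179.
  gamma(1) = A gamma(0) = (-0.577957)(4.566179) = -2.639055.
  gamma(2) = phi_1 gamma(1) + phi_2 gamma(0) = (-0.645)(-2.639055) + (-0.116)(4.566179) = 1.172514.
Therefore gamma(2) = 1.1725 (to 4 decimal places).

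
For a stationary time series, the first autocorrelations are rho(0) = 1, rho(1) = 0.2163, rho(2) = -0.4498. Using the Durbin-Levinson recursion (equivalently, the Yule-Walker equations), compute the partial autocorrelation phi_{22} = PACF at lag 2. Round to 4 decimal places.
\phi_{22} = -0.5210

The PACF at lag k is phi_{kk}, the last component of the solution
to the Yule-Walker system G_k phi = r_k where
  (G_k)_{ij} = rho(|i - j|), (r_k)_i = rho(i), i,j = 1..k.
Equivalently, Durbin-Levinson gives phi_{kk} iteratively:
  phi_{11} = rho(1)
  phi_{kk} = [rho(k) - sum_{j=1..k-1} phi_{k-1,j} rho(k-j)]
            / [1 - sum_{j=1..k-1} phi_{k-1,j} rho(j)],
  phi_{k,j} = phi_{k-1,j} - phi_{kk} phi_{k-1,k-j},  j = 1..k-1.
Step k = 1:
  phi_11 = rho(1) = 0.2163.
Step k = 2:
  phi_22 = [rho(2) - phi_11 rho(1)] / [1 - phi_11 rho(1)] = [-0.4498 - (0.2163)(0.2163)] / [1 - (0.2163)(0.2163)]
         = -0.49658569 / 0.95321431 = -0.521.
Therefore phi_{22} = -0.5210.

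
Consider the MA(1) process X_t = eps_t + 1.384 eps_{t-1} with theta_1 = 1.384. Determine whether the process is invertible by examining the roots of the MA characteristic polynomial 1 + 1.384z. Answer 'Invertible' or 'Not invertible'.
\text{Not invertible}

The MA(q) characteristic polynomial is P(z) = 1 + 1.384z.
Invertibility requires all roots to lie outside the unit circle, i.e. |z| > 1 for every root.
This is linear in z: 1 + (1.384) z = 0  =>  z = -1/(1.384) = -0.722543,  |z| = 0.722543.
Moduli of all roots: 0.7225.
All moduli strictly greater than 1? No.
Verdict: Not invertible.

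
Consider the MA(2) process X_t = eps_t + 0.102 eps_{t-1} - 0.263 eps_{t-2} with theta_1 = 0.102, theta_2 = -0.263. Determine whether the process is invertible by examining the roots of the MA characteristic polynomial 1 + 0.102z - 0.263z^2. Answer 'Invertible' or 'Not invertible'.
\text{Invertible}

The MA(q) characteristic polynomial is P(z) = 1 + 0.102z - 0.263z^2.
Invertibility requires all roots to lie outside the unit circle, i.e. |z| > 1 for every root.
Set 1 + (0.102) z + (-0.263) z^2 = 0, i.e. a z^2 + b z + c = 0 with a = -0.263, b = 0.102, c = 1.
Discriminant D = b^2 - 4ac = (0.102)^2 - 4*(-0.263)*1 = 0.010404 - (-1.052) = 1.062404.
D >= 0, so the roots are real: z = (-b +/- sqrt(D)) / (2a) = (-0.102 +/- 1.03073) / (-0.526).
  z_1 = (-0.102 + 1.03073) / (-0.526) = -1.7656,   |z_1| = 1.7656.
  z_2 = (-0.102 - 1.03073) / (-0.526) = 2.1535,   |z_2| = 2.1535.
Moduli of all roots: 1.7656, 2.1535.
All moduli strictly greater than 1? Yes.
Verdict: Invertible.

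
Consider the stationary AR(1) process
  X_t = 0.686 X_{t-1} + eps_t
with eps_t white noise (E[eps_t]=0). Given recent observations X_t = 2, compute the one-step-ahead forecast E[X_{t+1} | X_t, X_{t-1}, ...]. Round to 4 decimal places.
E[X_{t+1} \mid \mathcal F_t] = 1.3720

For an AR(p) model X_t = c + sum_i phi_i X_{t-i} + eps_t, the
one-step-ahead conditional mean is
  E[X_{t+1} | X_t, ...] = c + sum_i phi_i X_{t+1-i}.
Substitute known values:
  E[X_{t+1} | ...] = (0.686) * (2)
                   = 1.3720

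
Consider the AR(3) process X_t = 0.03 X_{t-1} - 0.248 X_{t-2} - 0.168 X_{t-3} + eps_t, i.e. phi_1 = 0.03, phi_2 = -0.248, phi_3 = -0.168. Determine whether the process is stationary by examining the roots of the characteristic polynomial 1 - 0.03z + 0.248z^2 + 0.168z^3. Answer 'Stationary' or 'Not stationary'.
\text{Stationary}

The AR(p) characteristic polynomial is P(z) = 1 - 0.03z + 0.248z^2 + 0.168z^3.
Stationarity requires all roots to lie outside the unit circle, i.e. |z| > 1 for every root.
Degree 3: look for a simple real root z0 first, then factor out (1 - z/z0) and solve the remaining quadratic.
Testing z0 = -2.5: P(-2.5) = 1 + (-0.03)(-2.5) + (0.248)(-2.5)^2 + (0.168)(-2.5)^3
  = 1 + (0.075) + (1.55) + (-2.625) = 0.  So z_0 = -2.5 is a root, |z_0| = 2.5.
Divide out the factor (1 + 0.4 z) = (1 - z/z0) (since 1/z0 = -0.4):
  P(z) = (1 + 0.4 z)(1 + (-0.43) z + (0.42) z^2)
  [check: z-coef -0.43 - (-0.4) = -0.03; z^2-coef 0.42 - (-0.4)(-0.43) = 0.248; z^3-coef -(-0.4)(0.42) = 0.168.]
Remaining roots from the quadratic factor 1 + (-0.43) z + (0.42) z^2:
  Set 1 + (-0.43) z + (0.42) z^2 = 0, i.e. a z^2 + b z + c = 0 with a = 0.42, b = -0.43, c = 1.
  Discriminant D = b^2 - 4ac = (-0.43)^2 - 4*(0.42)*1 = 0.1849 - (1.68) = -1.4951.
  D < 0, so the roots are the complex-conjugate pair z = (-b +/- i sqrt(-D)) / (2a) = 0.5119 +/- 1.4556i.
  For a conjugate pair |z|^2 = z * conj(z) = (product of roots) = c/a = 1/(0.42) = 2.380952, so |z| = sqrt(2.380952) = 1.543 for both roots.
Moduli of all roots: 2.5000, 1.5430, 1.5430.
All moduli strictly greater than 1? Yes.
Verdict: Stationary.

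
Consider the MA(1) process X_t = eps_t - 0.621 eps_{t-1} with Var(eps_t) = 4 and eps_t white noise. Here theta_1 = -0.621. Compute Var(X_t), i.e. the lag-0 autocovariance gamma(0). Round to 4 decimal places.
\gamma(0) = 5.5426

For an MA(q) process X_t = eps_t + sum_i theta_i eps_{t-i} with
Var(eps_t) = sigma^2, the variance is
  gamma(0) = sigma^2 * (1 + sum_i theta_i^2).
  sum_i theta_i^2 = (-0.621)^2 = 0.385641.
  gamma(0) = 4 * (1 + 0.385641) = 4 * 1.385641 = 5.542564, which rounds to 5.5426.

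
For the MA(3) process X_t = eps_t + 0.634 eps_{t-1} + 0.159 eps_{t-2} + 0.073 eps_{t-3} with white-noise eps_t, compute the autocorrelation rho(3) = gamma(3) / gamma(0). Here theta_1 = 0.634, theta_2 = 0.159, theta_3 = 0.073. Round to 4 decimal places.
\rho(3) = 0.0510

For an MA(q) process with theta_0 = 1, the autocovariance is
  gamma(k) = sigma^2 * sum_{i=0..q-k} theta_i * theta_{i+k},
and rho(k) = gamma(k) / gamma(0). Sigma^2 cancels.
  numerator   = (1)*(0.073) = 0.073.
  denominator = (1)^2 + (0.634)^2 + (0.159)^2 + (0.073)^2 = 1.432566.
  rho(3) = 0.073 / 1.432566 = 0.0510.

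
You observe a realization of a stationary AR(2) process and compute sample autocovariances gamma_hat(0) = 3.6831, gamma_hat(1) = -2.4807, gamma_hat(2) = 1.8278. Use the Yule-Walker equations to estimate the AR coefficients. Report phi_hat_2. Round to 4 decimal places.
\hat\phi_{2} = 0.0780

The Yule-Walker equations for an AR(p) process read, in matrix form,
  Gamma_p phi = r_p,   with   (Gamma_p)_{ij} = gamma(|i - j|),
                       (r_p)_i = gamma(i),   i,j = 1..p.
Substitute the sample gammas (Toeplitz matrix and right-hand side of size 2):
  Gamma_p = [[3.6831, -2.4807], [-2.4807, 3.6831]]
  r_p     = [-2.4807, 1.8278]
Written out:
  3.6831 phi_1 - 2.4807 phi_2 = -2.4807
  -2.4807 phi_1 + 3.6831 phi_2 = 1.8278
Solve by Cramer's rule:
  det = gamma(0)^2 - gamma(1)^2 = (3.6831)^2 - (-2.4807)^2 = 13.56522561 - 6.15387249 = 7.41135312
  phi_hat_1 = [gamma(1) gamma(0) - gamma(1) gamma(2)] / det = [(-2.4807)(3.6831) - (-2.4807)(1.8278)] / 7.41135312 = -4.60244271 / 7.41135312 = -0.621
  phi_hat_2 = [gamma(0) gamma(2) - gamma(1)^2] / det = [(3.6831)(1.8278) - (-2.4807)^2] / 7.41135312 = 0.57809769 / 7.41135312 = 0.078
So phi_hat = [-0.6210, 0.0780].
Therefore phi_hat_2 = 0.0780.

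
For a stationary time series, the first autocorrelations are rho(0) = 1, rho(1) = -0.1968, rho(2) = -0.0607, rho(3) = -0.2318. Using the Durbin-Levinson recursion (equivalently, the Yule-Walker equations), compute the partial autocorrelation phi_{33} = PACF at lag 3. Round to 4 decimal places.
\phi_{33} = -0.2790

The PACF at lag k is phi_{kk}, the last component of the solution
to the Yule-Walker system G_k phi = r_k where
  (G_k)_{ij} = rho(|i - j|), (r_k)_i = rho(i), i,j = 1..k.
Equivalently, Durbin-Levinson gives phi_{kk} iteratively:
  phi_{11} = rho(1)
  phi_{kk} = [rho(k) - sum_{j=1..k-1} phi_{k-1,j} rho(k-j)]
            / [1 - sum_{j=1..k-1} phi_{k-1,j} rho(j)],
  phi_{k,j} = phi_{k-1,j} - phi_{kk} phi_{k-1,k-j},  j = 1..k-1.
Step k = 1:
  phi_11 = rho(1) = -0.1968.
Step k = 2:
  phi_22 = [rho(2) - phi_11 rho(1)] / [1 - phi_11 rho(1)] = [-0.0607 - (-0.1968)(-0.1968)] / [1 - (-0.1968)(-0.1968)]
         = -0.09943024 / 0.96126976 = -0.103436.
  Update: phi_21 = phi_11 - phi_22 phi_11 = -0.1968 - (-0.103436)(-0.1968) = -0.217156.
Step k = 3:
  phi_33 = [rho(3) - phi_21 rho(2) - phi_22 rho(1)] / [1 - phi_21 rho(1) - phi_22 rho(2)]
    numerator   = -0.2318 - (-0.217156)(-0.0607) - (-0.103436)(-0.1968) = -0.26533766
    denominator = 1 - (-0.217156)(-0.1968) - (-0.103436)(-0.0607) = 0.95098506
  phi_33 = -0.26533766 / 0.95098506 = -0.279.
Therefore phi_{33} = -0.2790.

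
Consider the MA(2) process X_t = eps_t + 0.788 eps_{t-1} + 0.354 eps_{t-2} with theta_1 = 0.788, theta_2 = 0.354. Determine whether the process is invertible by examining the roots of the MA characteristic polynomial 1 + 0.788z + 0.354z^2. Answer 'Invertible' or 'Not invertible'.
\text{Invertible}

The MA(q) characteristic polynomial is P(z) = 1 + 0.788z + 0.354z^2.
Invertibility requires all roots to lie outside the unit circle, i.e. |z| > 1 for every root.
Set 1 + (0.788) z + (0.354) z^2 = 0, i.e. a z^2 + b z + c = 0 with a = 0.354, b = 0.788, c = 1.
Discriminant D = b^2 - 4ac = (0.788)^2 - 4*(0.354)*1 = 0.620944 - (1.416) = -0.795056.
D < 0, so the roots are the complex-conjugate pair z = (-b +/- i sqrt(-D)) / (2a) = -1.113 +/- 1.2594i.
For a conjugate pair |z|^2 = z * conj(z) = (product of roots) = c/a = 1/(0.354) = 2.824859, so |z| = sqrt(2.824859) = 1.6807 for both roots.
Moduli of all roots: 1.6807, 1.6807.
All moduli strictly greater than 1? Yes.
Verdict: Invertible.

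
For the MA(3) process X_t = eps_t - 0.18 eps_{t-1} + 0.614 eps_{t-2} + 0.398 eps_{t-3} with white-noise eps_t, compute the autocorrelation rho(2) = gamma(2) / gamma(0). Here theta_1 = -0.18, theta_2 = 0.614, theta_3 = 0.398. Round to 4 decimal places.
\rho(2) = 0.3459

For an MA(q) process with theta_0 = 1, the autocovariance is
  gamma(k) = sigma^2 * sum_{i=0..q-k} theta_i * theta_{i+k},
and rho(k) = gamma(k) / gamma(0). Sigma^2 cancels.
  numerator   = (1)*(0.614) + (-0.18)*(0.398) = 0.54236.
  denominator = (1)^2 + (-0.18)^2 + (0.614)^2 + (0.398)^2 = 1.5678.
  rho(2) = 0.54236 / 1.5678 = 0.3459.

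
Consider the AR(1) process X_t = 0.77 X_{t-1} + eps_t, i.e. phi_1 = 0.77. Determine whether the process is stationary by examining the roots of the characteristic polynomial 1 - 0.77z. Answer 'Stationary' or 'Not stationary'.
\text{Stationary}

The AR(p) characteristic polynomial is P(z) = 1 - 0.77z.
Stationarity requires all roots to lie outside the unit circle, i.e. |z| > 1 for every root.
This is linear in z: 1 + (-0.77) z = 0  =>  z = -1/(-0.77) = 1.298701,  |z| = 1.298701.
Moduli of all roots: 1.2987.
All moduli strictly greater than 1? Yes.
Verdict: Stationary.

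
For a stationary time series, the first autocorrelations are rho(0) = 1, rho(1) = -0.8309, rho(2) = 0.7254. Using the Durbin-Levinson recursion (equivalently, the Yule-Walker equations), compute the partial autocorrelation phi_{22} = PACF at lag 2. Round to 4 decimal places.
\phi_{22} = 0.1131

The PACF at lag k is phi_{kk}, the last component of the solution
to the Yule-Walker system G_k phi = r_k where
  (G_k)_{ij} = rho(|i - j|), (r_k)_i = rho(i), i,j = 1..k.
Equivalently, Durbin-Levinson gives phi_{kk} iteratively:
  phi_{11} = rho(1)
  phi_{kk} = [rho(k) - sum_{j=1..k-1} phi_{k-1,j} rho(k-j)]
            / [1 - sum_{j=1..k-1} phi_{k-1,j} rho(j)],
  phi_{k,j} = phi_{k-1,j} - phi_{kk} phi_{k-1,k-j},  j = 1..k-1.
Step k = 1:
  phi_11 = rho(1) = -0.8309.
Step k = 2:
  phi_22 = [rho(2) - phi_11 rho(1)] / [1 - phi_11 rho(1)] = [0.7254 - (-0.8309)(-0.8309)] / [1 - (-0.8309)(-0.8309)]
         = 0.03500519 / 0.30960519 = 0.1131.
Therefore phi_{22} = 0.1131.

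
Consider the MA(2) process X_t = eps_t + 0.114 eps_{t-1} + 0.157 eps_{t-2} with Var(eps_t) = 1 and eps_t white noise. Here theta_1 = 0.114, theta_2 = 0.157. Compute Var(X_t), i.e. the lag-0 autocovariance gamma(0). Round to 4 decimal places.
\gamma(0) = 1.0376

For an MA(q) process X_t = eps_t + sum_i theta_i eps_{t-i} with
Var(eps_t) = sigma^2, the variance is
  gamma(0) = sigma^2 * (1 + sum_i theta_i^2).
  sum_i theta_i^2 = (0.114)^2 + (0.157)^2 = 0.012996 + 0.024649 = 0.037645.
  gamma(0) = 1 * (1 + 0.037645) = 1 * 1.037645 = 1.037645, which rounds to 1.0376.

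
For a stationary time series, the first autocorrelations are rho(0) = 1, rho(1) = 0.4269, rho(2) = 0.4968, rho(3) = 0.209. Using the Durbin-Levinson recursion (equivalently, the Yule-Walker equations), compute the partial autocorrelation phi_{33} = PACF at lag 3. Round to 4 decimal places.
\phi_{33} = -0.1230

The PACF at lag k is phi_{kk}, the last component of the solution
to the Yule-Walker system G_k phi = r_k where
  (G_k)_{ij} = rho(|i - j|), (r_k)_i = rho(i), i,j = 1..k.
Equivalently, Durbin-Levinson gives phi_{kk} iteratively:
  phi_{11} = rho(1)
  phi_{kk} = [rho(k) - sum_{j=1..k-1} phi_{k-1,j} rho(k-j)]
            / [1 - sum_{j=1..k-1} phi_{k-1,j} rho(j)],
  phi_{k,j} = phi_{k-1,j} - phi_{kk} phi_{k-1,k-j},  j = 1..k-1.
Step k = 1:
  phi_11 = rho(1) = 0.4269.
Step k = 2:
  phi_22 = [rho(2) - phi_11 rho(1)] / [1 - phi_11 rho(1)] = [0.4968 - (0.4269)(0.4269)] / [1 - (0.4269)(0.4269)]
         = 0.31455639 / 0.81775639 = 0.384658.
  Update: phi_21 = phi_11 - phi_22 phi_11 = 0.4269 - (0.384658)(0.4269) = 0.26269.
Step k = 3:
  phi_33 = [rho(3) - phi_21 rho(2) - phi_22 rho(1)] / [1 - phi_21 rho(1) - phi_22 rho(2)]
    numerator   = 0.209 - (0.26269)(0.4968) - (0.384658)(0.4269) = -0.0857146
    denominator = 1 - (0.26269)(0.4269) - (0.384658)(0.4968) = 0.69675981
  phi_33 = -0.0857146 / 0.69675981 = -0.123.
Therefore phi_{33} = -0.1230.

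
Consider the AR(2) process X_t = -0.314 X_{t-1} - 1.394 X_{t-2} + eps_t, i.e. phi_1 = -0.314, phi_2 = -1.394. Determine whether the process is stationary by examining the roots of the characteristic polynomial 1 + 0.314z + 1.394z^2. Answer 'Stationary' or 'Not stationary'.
\text{Not stationary}

The AR(p) characteristic polynomial is P(z) = 1 + 0.314z + 1.394z^2.
Stationarity requires all roots to lie outside the unit circle, i.e. |z| > 1 for every root.
Set 1 + (0.314) z + (1.394) z^2 = 0, i.e. a z^2 + b z + c = 0 with a = 1.394, b = 0.314, c = 1.
Discriminant D = b^2 - 4ac = (0.314)^2 - 4*(1.394)*1 = 0.098596 - (5.576) = -5.477404.
D < 0, so the roots are the complex-conjugate pair z = (-b +/- i sqrt(-D)) / (2a) = -0.1126 +/- 0.8394i.
For a conjugate pair |z|^2 = z * conj(z) = (product of roots) = c/a = 1/(1.394) = 0.71736, so |z| = sqrt(0.71736) = 0.847 for both roots.
Moduli of all roots: 0.8470, 0.8470.
All moduli strictly greater than 1? No.
Verdict: Not stationary.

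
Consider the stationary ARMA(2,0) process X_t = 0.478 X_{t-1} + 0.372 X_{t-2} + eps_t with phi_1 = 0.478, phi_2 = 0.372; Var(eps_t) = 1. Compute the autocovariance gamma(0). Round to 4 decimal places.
\gamma(0) = 2.7590

Multiply the model equation by X_{t-k} and take expectations. With theta_0 = psi_0 = 1 and psi_j the MA(infinity) weights, this gives
  gamma(k) - sum_i phi_i gamma(k-i) = c_k,
  c_k = sigma^2 * sum_{j=k..q} theta_j psi_{j-k}   (c_k = 0 for k > q),
using gamma(-m) = gamma(m).
Pure AR (q = 0): c_0 = sigma^2 = 1, c_k = 0 for k >= 1.
Equations for k = 0, 1, 2 (AR order 2, c_2 = 0):
  (E0) gamma(0) = phi_1 gamma(1) + phi_2 gamma(2) + c_0
  (E1) gamma(1) = phi_1 gamma(0) + phi_2 gamma(1) + c_1
  (E2) gamma(2) = phi_1 gamma(1) + phi_2 gamma(0)
From (E1): gamma(1) = A gamma(0) + B with
  A = phi_1 / (1 - phi_2) = 0.478 / 0.628 = 0.761146,   B = c_1 / (1 - phi_2) = 0 / 0.628 = 0.
Insert (E2) into (E0): gamma(0) (1 - phi_2^2) = phi_1 (1 + phi_2) gamma(1) + c_0.
  phi_1 (1 + phi_2) = (0.478)(1.372) = 0.655816,   1 - phi_2^2 = 0.861616.
Replace gamma(1) by A gamma(0) + B and collect gamma(0):
  gamma(0) [0.861616 - (0.655816)(0.761146)] = c_0 = 1
  gamma(0) * 0.362444 = 1
  gamma(0) = 1 / 0.362444 = 2.759047.
Therefore gamma(0) = 2.7590 (to 4 decimal places).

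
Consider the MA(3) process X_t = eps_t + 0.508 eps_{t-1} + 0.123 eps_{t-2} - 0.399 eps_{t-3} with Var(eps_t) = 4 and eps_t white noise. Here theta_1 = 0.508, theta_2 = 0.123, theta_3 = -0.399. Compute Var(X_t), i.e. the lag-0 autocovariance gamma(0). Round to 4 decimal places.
\gamma(0) = 5.7296

For an MA(q) process X_t = eps_t + sum_i theta_i eps_{t-i} with
Var(eps_t) = sigma^2, the variance is
  gamma(0) = sigma^2 * (1 + sum_i theta_i^2).
  sum_i theta_i^2 = (0.508)^2 + (0.123)^2 + (-0.399)^2 = 0.258064 + 0.015129 + 0.159201 = 0.432394.
  gamma(0) = 4 * (1 + 0.432394) = 4 * 1.432394 = 5.729576, which rounds to 5.7296.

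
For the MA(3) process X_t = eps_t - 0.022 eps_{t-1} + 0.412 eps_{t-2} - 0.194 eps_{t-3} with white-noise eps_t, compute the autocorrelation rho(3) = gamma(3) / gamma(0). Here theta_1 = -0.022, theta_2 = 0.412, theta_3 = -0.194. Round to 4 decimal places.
\rho(3) = -0.1606

For an MA(q) process with theta_0 = 1, the autocovariance is
  gamma(k) = sigma^2 * sum_{i=0..q-k} theta_i * theta_{i+k},
and rho(k) = gamma(k) / gamma(0). Sigma^2 cancels.
  numerator   = (1)*(-0.194) = -0.194.
  denominator = (1)^2 + (-0.022)^2 + (0.412)^2 + (-0.194)^2 = 1.207864.
  rho(3) = -0.194 / 1.207864 = -0.1606.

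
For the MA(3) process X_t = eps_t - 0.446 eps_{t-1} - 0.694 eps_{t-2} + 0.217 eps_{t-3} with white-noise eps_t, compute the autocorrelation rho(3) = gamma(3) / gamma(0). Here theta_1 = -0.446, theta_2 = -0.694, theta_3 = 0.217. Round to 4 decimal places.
\rho(3) = 0.1256

For an MA(q) process with theta_0 = 1, the autocovariance is
  gamma(k) = sigma^2 * sum_{i=0..q-k} theta_i * theta_{i+k},
and rho(k) = gamma(k) / gamma(0). Sigma^2 cancels.
  numerator   = (1)*(0.217) = 0.217.
  denominator = (1)^2 + (-0.446)^2 + (-0.694)^2 + (0.217)^2 = 1.727641.
  rho(3) = 0.217 / 1.727641 = 0.1256.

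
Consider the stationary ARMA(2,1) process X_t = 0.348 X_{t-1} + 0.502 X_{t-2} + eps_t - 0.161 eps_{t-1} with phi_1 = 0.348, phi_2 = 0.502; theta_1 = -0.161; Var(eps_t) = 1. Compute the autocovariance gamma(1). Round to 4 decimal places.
\gamma(1) = 1.1390

Multiply the model equation by X_{t-k} and take expectations. With theta_0 = psi_0 = 1 and psi_j the MA(infinity) weights, this gives
  gamma(k) - sum_i phi_i gamma(k-i) = c_k,
  c_k = sigma^2 * sum_{j=k..q} theta_j psi_{j-k}   (c_k = 0 for k > q),
using gamma(-m) = gamma(m).
psi-weights needed (psi_j = theta_j + sum_i phi_i psi_{j-i}):
  psi_1 = theta_1 + phi_1 = -0.161 + (0.348) = 0.187
Right-hand sides:
  c_0 = sigma^2 (1 + theta_1 psi_1) = 1 * (1 + (-0.161)(0.187)) = 1 * 0.969893 = 0.969893
  c_1 = sigma^2 theta_1 = 1 * (-0.161) = -0.161
  c_2 = 0
Equations for k = 0, 1, 2 (AR order 2, c_2 = 0):
  (E0) gamma(0) = phi_1 gamma(1) + phi_2 gamma(2) + c_0
  (E1) gamma(1) = phi_1 gamma(0) + phi_2 gamma(1) + c_1
  (E2) gamma(2) = phi_1 gamma(1) + phi_2 gamma(0)
From (E1): gamma(1) = A gamma(0) + B with
  A = phi_1 / (1 - phi_2) = 0.348 / 0.498 = 0.698795,   B = c_1 / (1 - phi_2) = -0.161 / 0.498 = -0.323293.
Insert (E2) into (E0): gamma(0) (1 - phi_2^2) = phi_1 (1 + phi_2) gamma(1) + c_0.
  phi_1 (1 + phi_2) = (0.348)(1.502) = 0.522696,   1 - phi_2^2 = 0.747996.
Replace gamma(1) by A gamma(0) + B and collect gamma(0):
  gamma(0) [0.747996 - (0.522696)(0.698795)] = (0.522696)(-0.323293) + 0.969893
  gamma(0) * 0.382739 = 0.800909
  gamma(0) = 0.800909 / 0.382739 = 2.092575.
  gamma(1) = A gamma(0) + B = (0.698795)(2.092575) + (-0.323293) = 1.138988.
Therefore gamma(1) = 1.1390 (to 4 decimal places).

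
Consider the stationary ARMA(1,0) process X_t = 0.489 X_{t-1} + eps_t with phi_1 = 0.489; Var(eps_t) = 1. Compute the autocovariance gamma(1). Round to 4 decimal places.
\gamma(1) = 0.6427

Multiply the model equation by X_{t-k} and take expectations. With theta_0 = psi_0 = 1 and psi_j the MA(infinity) weights, this gives
  gamma(k) - sum_i phi_i gamma(k-i) = c_k,
  c_k = sigma^2 * sum_{j=k..q} theta_j psi_{j-k}   (c_k = 0 for k > q),
using gamma(-m) = gamma(m).
Pure AR (q = 0): c_0 = sigma^2 = 1, c_k = 0 for k >= 1.
Equations for k = 0 and k = 1 (AR order 1):
  gamma(0) = phi_1 gamma(1) + c_0
  gamma(1) = phi_1 gamma(0) + c_1
Substituting the second into the first: gamma(0) (1 - phi_1^2) = c_0 + phi_1 c_1, so
  gamma(0) = c_0 / (1 - phi_1^2) = 1 / (1 - (0.489)^2) = 1 / 0.760879 = 1.314269.
  gamma(1) = phi_1 gamma(0) = (0.489)(1.314269) = 0.642678.
Therefore gamma(1) = 0.6427 (to 4 decimal places).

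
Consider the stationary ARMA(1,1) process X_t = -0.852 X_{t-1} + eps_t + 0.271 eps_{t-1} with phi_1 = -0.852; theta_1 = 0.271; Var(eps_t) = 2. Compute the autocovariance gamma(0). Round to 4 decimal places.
\gamma(0) = 4.4631

Multiply the model equation by X_{t-k} and take expectations. With theta_0 = psi_0 = 1 and psi_j the MA(infinity) weights, this gives
  gamma(k) - sum_i phi_i gamma(k-i) = c_k,
  c_k = sigma^2 * sum_{j=k..q} theta_j psi_{j-k}   (c_k = 0 for k > q),
using gamma(-m) = gamma(m).
psi-weights needed (psi_j = theta_j + sum_i phi_i psi_{j-i}):
  psi_1 = theta_1 + phi_1 = 0.271 + (-0.852) = -0.581
Right-hand sides:
  c_0 = sigma^2 (1 + theta_1 psi_1) = 2 * (1 + (0.271)(-0.581)) = 2 * 0.842549 = 1.685098
  c_1 = sigma^2 theta_1 = 2 * (0.271) = 0.542
  c_2 = 0
Equations for k = 0 and k = 1 (AR order 1):
  gamma(0) = phi_1 gamma(1) + c_0
  gamma(1) = phi_1 gamma(0) + c_1
Substituting the second into the first: gamma(0) (1 - phi_1^2) = c_0 + phi_1 c_1, so
  gamma(0) = (c_0 + phi_1 c_1) / (1 - phi_1^2) = (1.685098 + (-0.852)(0.542)) / (1 - (-0.852)^2) = 1.223314 / 0.274096 = 4.463086.
Therefore gamma(0) = 4.4631 (to 4 decimal places).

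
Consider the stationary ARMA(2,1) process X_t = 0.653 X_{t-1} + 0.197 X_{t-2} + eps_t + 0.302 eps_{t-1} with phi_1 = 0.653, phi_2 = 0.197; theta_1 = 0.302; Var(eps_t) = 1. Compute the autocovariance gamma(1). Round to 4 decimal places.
\gamma(1) = 4.3286

Multiply the model equation by X_{t-k} and take expectations. With theta_0 = psi_0 = 1 and psi_j the MA(infinity) weights, this gives
  gamma(k) - sum_i phi_i gamma(k-i) = c_k,
  c_k = sigma^2 * sum_{j=k..q} theta_j psi_{j-k}   (c_k = 0 for k > q),
using gamma(-m) = gamma(m).
psi-weights needed (psi_j = theta_j + sum_i phi_i psi_{j-i}):
  psi_1 = theta_1 + phi_1 = 0.302 + (0.653) = 0.955
Right-hand sides:
  c_0 = sigma^2 (1 + theta_1 psi_1) = 1 * (1 + (0.302)(0.955)) = 1 * 1.28841 = 1.28841
  c_1 = sigma^2 theta_1 = 1 * (0.302) = 0.302
  c_2 = 0
Equations for k = 0, 1, 2 (AR order 2, c_2 = 0):
  (E0) gamma(0) = phi_1 gamma(1) + phi_2 gamma(2) + c_0
  (E1) gamma(1) = phi_1 gamma(0) + phi_2 gamma(1) + c_1
  (E2) gamma(2) = phi_1 gamma(1) + phi_2 gamma(0)
From (E1): gamma(1) = A gamma(0) + B with
  A = phi_1 / (1 - phi_2) = 0.653 / 0.803 = 0.8132,   B = c_1 / (1 - phi_2) = 0.302 / 0.803 = 0.37609.
Insert (E2) into (E0): gamma(0) (1 - phi_2^2) = phi_1 (1 + phi_2) gamma(1) + c_0.
  phi_1 (1 + phi_2) = (0.653)(1.197) = 0.781641,   1 - phi_2^2 = 0.961191.
Replace gamma(1) by A gamma(0) + B and collect gamma(0):
  gamma(0) [0.961191 - (0.781641)(0.8132)] = (0.781641)(0.37609) + 1.28841
  gamma(0) * 0.32556 = 1.582377
  gamma(0) = 1.582377 / 0.32556 = 4.860475.
  gamma(1) = A gamma(0) + B = (0.8132)(4.860475) + (0.37609) = 4.328631.
Therefore gamma(1) = 4.3286 (to 4 decimal places).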